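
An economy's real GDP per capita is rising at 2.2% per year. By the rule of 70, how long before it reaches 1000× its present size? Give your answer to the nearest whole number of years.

Doubling time ≈ 70/2.2 = 31.82 years.
Reaching 1000× takes log₂(1000) ≈ 9.97 doublings.
9.97 × 31.82 ≈ 317 years.

≈ 317 years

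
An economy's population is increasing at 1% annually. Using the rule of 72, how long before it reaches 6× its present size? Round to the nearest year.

Doubling time ≈ 72/1 = 72.00 years.
6× is log₂ 6 ≈ 2.58 doublings, so ≈ 2.58 × 72.00 = 186 years.

about 186 years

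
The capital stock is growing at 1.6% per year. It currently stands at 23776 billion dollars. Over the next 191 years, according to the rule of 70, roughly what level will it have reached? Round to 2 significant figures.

It doubles every 70/1.6 ≈ 43.75 years, so 191 years is 4.37 doublings.
2^4.37 ≈ 20.68; 23776 × 20.68 ≈ 490000 billion dollars.

about 490000 billion dollars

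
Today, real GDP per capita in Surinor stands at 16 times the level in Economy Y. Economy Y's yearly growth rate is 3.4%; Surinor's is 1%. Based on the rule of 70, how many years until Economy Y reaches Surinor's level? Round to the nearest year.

about 117 years

The growth-rate gap is 3.4% − 1% = 2.4 percentage points.
So the ratio between them halves every 70/2.4 ≈ 29.17 years.
A 16 times gap closes after 4 halvings: 4 × 29.17 ≈ 117 years.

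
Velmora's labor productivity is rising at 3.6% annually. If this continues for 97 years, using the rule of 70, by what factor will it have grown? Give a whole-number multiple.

about 32 times

At 3.6% one doubling takes ≈ 19.44 years; 97 years is 5 of them, so ×32.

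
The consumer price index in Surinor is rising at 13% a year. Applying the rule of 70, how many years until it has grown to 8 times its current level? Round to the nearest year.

One doubling takes 70/13 = 5.38 years.
8 = 2^3, so 3 doublings → 16 years.

approximately 16 years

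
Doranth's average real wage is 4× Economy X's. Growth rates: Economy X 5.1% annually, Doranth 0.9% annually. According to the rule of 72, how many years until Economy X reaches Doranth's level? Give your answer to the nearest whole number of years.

What matters is the difference: 4.2 pp.
Rule of 72 on the gap: the ratio halves every 72/4.2 ≈ 17.14 years.
A 4× gap closes after 2 halvings: 2 × 17.14 ≈ 34 years.

around 34 years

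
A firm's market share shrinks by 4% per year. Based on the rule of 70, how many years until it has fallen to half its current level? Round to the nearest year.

Falling at 4%, it halves about every 70/4 = 17.50 years.

≈ 18 years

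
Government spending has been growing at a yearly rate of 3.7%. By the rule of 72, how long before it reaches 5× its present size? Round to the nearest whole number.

Doubling time ≈ 72/3.7 = 19.46 years.
5× is log₂ 5 ≈ 2.32 doublings, so ≈ 2.32 × 19.46 = 45 years.

about 45 years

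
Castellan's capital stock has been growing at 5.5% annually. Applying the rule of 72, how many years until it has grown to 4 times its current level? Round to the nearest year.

around 26 years

Doubling time ≈ 72/5.5 = 13.09 years.
Getting to 4× needs 2 doublings: 2 × 13.09 ≈ 26 years.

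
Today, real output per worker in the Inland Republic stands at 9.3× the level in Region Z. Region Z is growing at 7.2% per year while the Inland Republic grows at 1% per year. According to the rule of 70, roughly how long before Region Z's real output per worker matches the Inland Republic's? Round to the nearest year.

Region Z gains on the Inland Republic at 7.2% − 1% = 6.2 points a year.
At that relative rate the gap halves every 70/6.2 ≈ 11.29 years.
A 9.3× gap takes log₂(9.3) ≈ 3.22 halvings to close: 3.22 × 11.29 ≈ 36 years.

36 years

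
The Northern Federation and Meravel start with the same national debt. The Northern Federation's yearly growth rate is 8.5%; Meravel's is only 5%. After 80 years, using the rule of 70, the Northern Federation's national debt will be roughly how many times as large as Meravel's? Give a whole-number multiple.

around 16 times

Rate gap = 8.5% − 5% = 3.5 points.
The ratio doubles every 70/3.5 ≈ 20.00 years.
80/20.00 ≈ 4.00 doublings → ratio ≈ 2^4.00 ≈ 16.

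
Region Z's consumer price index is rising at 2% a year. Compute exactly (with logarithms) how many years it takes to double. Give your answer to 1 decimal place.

35.0 years

t = ln(2) / ln(1 + 0.02) = 0.6931 / 0.019803 ≈ 35.00.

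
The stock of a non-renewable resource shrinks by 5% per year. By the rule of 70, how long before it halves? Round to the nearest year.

The rule works in reverse for decay: 70/5 ≈ 14.00 years to halve.

≈ 14 years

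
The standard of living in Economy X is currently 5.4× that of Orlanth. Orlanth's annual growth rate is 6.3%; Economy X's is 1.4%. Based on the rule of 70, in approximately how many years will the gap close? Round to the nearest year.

35 years

What matters is the difference: 4.9 pp.
Rule of 70 on the gap: the ratio halves every 70/4.9 ≈ 14.29 years.
A 5.4× gap takes log₂(5.4) ≈ 2.43 halvings to close: 2.43 × 14.29 ≈ 35 years.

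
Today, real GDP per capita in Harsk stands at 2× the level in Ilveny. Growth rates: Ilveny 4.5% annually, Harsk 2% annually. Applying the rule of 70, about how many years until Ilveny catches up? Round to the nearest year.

≈ 28 years

Ilveny gains on Harsk at 4.5% − 2% = 2.5 points a year.
At that relative rate the gap halves every 70/2.5 ≈ 28.00 years.
A 2× gap closes after 1 halving: 1 × 28.00 ≈ 28 years.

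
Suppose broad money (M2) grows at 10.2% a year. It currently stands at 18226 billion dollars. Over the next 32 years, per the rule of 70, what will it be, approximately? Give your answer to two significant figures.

roughly 460000 billion dollars

It doubles every 70/10.2 ≈ 6.86 years, so 32 years is 4.66 doublings.
2^4.66 ≈ 25.28; 18226 × 25.28 ≈ 460000 billion dollars.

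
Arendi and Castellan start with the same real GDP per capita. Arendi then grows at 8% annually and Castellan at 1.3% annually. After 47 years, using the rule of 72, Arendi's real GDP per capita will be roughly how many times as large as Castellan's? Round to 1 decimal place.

Arendi pulls ahead at 6.7 pp per year, so the ratio doubles every 72/6.7 ≈ 10.75 years.
In 47 years that's 4.37 doublings: 2^4.37 ≈ 20.7.

≈ 20.7 times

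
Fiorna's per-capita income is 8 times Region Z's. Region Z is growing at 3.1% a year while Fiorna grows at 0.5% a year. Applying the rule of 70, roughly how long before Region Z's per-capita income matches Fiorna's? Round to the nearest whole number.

roughly 81 years

What matters is the difference: 2.6 pp.
Rule of 70 on the gap: the ratio halves every 70/2.6 ≈ 26.92 years.
An 8 times gap closes after 3 halvings: 3 × 26.92 ≈ 81 years.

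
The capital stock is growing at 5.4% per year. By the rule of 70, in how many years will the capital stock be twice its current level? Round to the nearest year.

≈ 13 years

Doubling time ≈ 70 / 5.4 = 12.96 years.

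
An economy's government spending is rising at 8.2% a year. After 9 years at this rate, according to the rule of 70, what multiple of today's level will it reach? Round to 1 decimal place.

Doubling time ≈ 70/8.2 = 8.54 years.
9 years / 8.54 ≈ 1.05 doublings → factor 2^1.05 ≈ 2.1.

approximately 2.1 times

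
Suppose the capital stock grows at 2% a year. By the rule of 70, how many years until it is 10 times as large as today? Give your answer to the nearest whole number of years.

about 116 years

Doubling time ≈ 70/2 = 35.00 years.
Reaching 10× takes log₂(10) ≈ 3.32 doublings.
3.32 × 35.00 ≈ 116 years.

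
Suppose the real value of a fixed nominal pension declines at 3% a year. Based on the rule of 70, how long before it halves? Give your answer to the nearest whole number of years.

The rule works in reverse for decay: 70/3 ≈ 23.33 years to halve.

≈ 23 years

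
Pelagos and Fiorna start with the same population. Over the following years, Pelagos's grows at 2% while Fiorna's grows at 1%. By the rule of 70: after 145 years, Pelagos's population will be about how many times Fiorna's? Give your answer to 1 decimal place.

Only the 1-point difference matters.
70/1 ≈ 70.00 years per doubling of the ratio; 145 years gives 2.07 doublings, so ≈ 4.2×.

around 4.2 times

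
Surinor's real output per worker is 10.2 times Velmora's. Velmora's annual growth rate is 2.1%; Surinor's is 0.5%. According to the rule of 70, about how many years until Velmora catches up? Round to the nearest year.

What matters is the difference: 1.6 pp.
Rule of 70 on the gap: the ratio halves every 70/1.6 ≈ 43.75 years.
A 10.2 times gap takes log₂(10.2) ≈ 3.35 halvings to close: 3.35 × 43.75 ≈ 147 years.

approximately 147 years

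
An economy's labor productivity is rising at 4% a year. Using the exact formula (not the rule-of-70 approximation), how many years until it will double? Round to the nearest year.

18 years

t = ln(2) / ln(1 + 0.04) = 0.6931 / 0.039221 ≈ 17.67.
≈ 18 years.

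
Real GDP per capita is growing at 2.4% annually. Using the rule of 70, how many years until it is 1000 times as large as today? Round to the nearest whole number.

One doubling takes 70/2.4 = 29.17 years.
1000× is log₂ 1000 ≈ 9.97 doublings, so ≈ 9.97 × 29.17 = 291 years.

roughly 291 years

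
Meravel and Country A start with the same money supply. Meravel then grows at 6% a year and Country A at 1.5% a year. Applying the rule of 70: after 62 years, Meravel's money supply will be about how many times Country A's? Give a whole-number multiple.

≈ 16 times

Only the 4.5-point difference matters.
70/4.5 ≈ 15.56 years per doubling of the ratio; 62 years gives 3.98 doublings, so ≈ 16×.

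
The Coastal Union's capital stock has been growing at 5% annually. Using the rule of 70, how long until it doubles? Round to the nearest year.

70/5 ≈ 14.00, so it doubles roughly every 14 years.

14 years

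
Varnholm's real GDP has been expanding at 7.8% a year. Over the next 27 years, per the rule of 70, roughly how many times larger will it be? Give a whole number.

70/7.8 ≈ 8.97 years per doubling.
27 years fits 3 doublings: 2^3 = 8.

8 times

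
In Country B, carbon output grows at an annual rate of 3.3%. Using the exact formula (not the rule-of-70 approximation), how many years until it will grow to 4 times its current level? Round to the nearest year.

t = ln(4) / ln(1 + 0.033) = 1.3863 / 0.032467 ≈ 42.70.
≈ 43 years.

43 years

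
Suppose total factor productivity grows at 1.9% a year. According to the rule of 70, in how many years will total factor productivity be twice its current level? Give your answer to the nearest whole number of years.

≈ 37 years

70/1.9 ≈ 36.84, so it doubles roughly every 37 years.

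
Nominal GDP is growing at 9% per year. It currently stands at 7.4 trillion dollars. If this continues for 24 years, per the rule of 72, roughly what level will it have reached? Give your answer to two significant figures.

roughly 59 trillion dollars

Doubling time ≈ 72/9 = 8.00 years.
24 years is 24/8.00 ≈ 3.00 doublings, a factor of 2^3.00 ≈ 8.00.
7.4 × 8.00 ≈ 59 trillion dollars.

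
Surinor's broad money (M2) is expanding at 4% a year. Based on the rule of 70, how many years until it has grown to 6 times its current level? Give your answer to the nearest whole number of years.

around 45 years

At 4% it doubles every 70/4 ≈ 17.50 years.
Reaching 6× takes log₂(6) ≈ 2.58 doublings.
2.58 × 17.50 ≈ 45 years.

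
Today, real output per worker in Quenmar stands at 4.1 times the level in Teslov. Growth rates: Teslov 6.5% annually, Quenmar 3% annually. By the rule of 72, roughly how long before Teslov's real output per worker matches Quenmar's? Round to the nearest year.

What matters is the difference: 3.5 pp.
Rule of 72 on the gap: the ratio halves every 72/3.5 ≈ 20.57 years.
A 4.1 times gap takes log₂(4.1) ≈ 2.04 halvings to close: 2.04 × 20.57 ≈ 42 years.

about 42 years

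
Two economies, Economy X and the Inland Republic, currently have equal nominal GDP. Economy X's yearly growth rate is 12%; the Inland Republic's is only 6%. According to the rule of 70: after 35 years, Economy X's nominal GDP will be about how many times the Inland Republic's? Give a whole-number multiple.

Rate gap = 12% − 6% = 6 points.
The ratio doubles every 70/6 ≈ 11.67 years.
35/11.67 ≈ 3.00 doublings → ratio ≈ 2^3.00 ≈ 8.

8 times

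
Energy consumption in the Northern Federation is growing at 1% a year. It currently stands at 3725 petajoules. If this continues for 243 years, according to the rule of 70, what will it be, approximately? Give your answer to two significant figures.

roughly 41000 petajoules

It doubles every 70/1 ≈ 70.00 years, so 243 years is 3.47 doublings.
2^3.47 ≈ 11.08; 3725 × 11.08 ≈ 41000 petajoules.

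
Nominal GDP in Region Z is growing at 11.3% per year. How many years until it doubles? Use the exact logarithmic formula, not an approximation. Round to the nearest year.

t = ln(2) / ln(1 + 0.113) = 0.6931 / 0.107059 ≈ 6.47.
≈ 6 years.

6 years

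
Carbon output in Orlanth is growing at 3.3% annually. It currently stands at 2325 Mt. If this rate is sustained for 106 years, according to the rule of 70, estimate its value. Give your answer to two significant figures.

Doubling time ≈ 70/3.3 = 21.21 years.
106 years is 106/21.21 ≈ 5.00 doublings, a factor of 2^5.00 ≈ 32.00.
2325 × 32.00 ≈ 74000 Mt.

roughly 74000 Mt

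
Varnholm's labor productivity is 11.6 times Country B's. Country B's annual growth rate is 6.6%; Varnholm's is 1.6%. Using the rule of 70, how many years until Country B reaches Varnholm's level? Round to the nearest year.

The growth-rate gap is 6.6% − 1.6% = 5 percentage points.
So the ratio between them halves every 70/5 ≈ 14.00 years.
An 11.6 times gap takes log₂(11.6) ≈ 3.54 halvings to close: 3.54 × 14.00 ≈ 50 years.

50 years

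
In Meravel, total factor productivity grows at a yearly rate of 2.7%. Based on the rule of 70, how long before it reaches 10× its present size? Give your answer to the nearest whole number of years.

One doubling takes 70/2.7 = 25.93 years.
Reaching 10× takes log₂(10) ≈ 3.32 doublings.
3.32 × 25.93 ≈ 86 years.

around 86 years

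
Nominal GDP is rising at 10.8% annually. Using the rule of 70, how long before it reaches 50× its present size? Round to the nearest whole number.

about 37 years

One doubling takes 70/10.8 = 6.48 years.
Reaching 50× takes log₂(50) ≈ 5.64 doublings.
5.64 × 6.48 ≈ 37 years.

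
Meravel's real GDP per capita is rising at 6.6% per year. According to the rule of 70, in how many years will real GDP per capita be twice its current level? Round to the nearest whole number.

70/6.6 ≈ 10.61, so it doubles roughly every 11 years.

around 11 years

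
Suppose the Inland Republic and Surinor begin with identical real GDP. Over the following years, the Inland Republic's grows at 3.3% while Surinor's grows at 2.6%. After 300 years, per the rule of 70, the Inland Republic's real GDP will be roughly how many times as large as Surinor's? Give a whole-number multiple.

Only the 0.7-point difference matters.
70/0.7 ≈ 100.00 years per doubling of the ratio; 300 years gives 3.00 doublings, so ≈ 8×.

around 8 times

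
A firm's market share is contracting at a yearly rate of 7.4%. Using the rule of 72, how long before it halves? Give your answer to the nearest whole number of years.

Halving time ≈ 72 / 7.4 = 9.73 → 10 years.

10 years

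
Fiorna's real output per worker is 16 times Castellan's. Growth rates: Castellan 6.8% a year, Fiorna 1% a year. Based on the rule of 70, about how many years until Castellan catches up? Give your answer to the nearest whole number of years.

48 years

What matters is the difference: 5.8 pp.
Rule of 70 on the gap: the ratio halves every 70/5.8 ≈ 12.07 years.
A 16 times gap closes after 4 halvings: 4 × 12.07 ≈ 48 years.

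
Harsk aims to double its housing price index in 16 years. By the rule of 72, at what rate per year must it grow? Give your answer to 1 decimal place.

72 / 16 ≈ 4.50, so about 4.5% per year.

≈ 4.5%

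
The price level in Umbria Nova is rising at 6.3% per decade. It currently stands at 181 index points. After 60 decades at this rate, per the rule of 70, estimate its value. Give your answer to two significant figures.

Doubling time ≈ 70/6.3 = 11.11 decades.
60 decades is 60/11.11 ≈ 5.40 doublings, a factor of 2^5.40 ≈ 42.22.
181 × 42.22 ≈ 7600 index points.

approximately 7600 index points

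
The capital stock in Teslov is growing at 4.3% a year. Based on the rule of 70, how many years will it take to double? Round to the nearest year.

about 16 years

At 4.3%, doubling takes about 70/4.3 = 16.28 years.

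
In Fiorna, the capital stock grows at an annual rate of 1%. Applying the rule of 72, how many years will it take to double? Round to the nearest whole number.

about 72 years

At 1%, doubling takes about 72/1 = 72.00 years.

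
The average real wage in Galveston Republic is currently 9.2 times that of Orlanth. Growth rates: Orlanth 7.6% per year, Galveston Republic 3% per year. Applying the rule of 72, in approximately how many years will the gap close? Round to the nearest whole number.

What matters is the difference: 4.6 pp.
Rule of 72 on the gap: the ratio halves every 72/4.6 ≈ 15.65 years.
A 9.2 times gap takes log₂(9.2) ≈ 3.20 halvings to close: 3.20 × 15.65 ≈ 50 years.

around 50 years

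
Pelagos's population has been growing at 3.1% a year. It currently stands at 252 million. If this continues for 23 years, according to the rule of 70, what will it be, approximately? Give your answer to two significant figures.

roughly 510 million

It doubles every 70/3.1 ≈ 22.58 years, so 23 years is 1.02 doublings.
2^1.02 ≈ 2.03; 252 × 2.03 ≈ 510 million.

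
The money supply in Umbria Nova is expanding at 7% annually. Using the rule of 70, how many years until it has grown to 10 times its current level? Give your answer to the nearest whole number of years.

around 33 years

One doubling takes 70/7 = 10.00 years.
Reaching 10× takes log₂(10) ≈ 3.32 doublings.
3.32 × 10.00 ≈ 33 years.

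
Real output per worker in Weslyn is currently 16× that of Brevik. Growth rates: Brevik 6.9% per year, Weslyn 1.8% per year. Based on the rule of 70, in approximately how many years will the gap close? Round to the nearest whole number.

What matters is the difference: 5.1 pp.
Rule of 70 on the gap: the ratio halves every 70/5.1 ≈ 13.73 years.
A 16× gap closes after 4 halvings: 4 × 13.73 ≈ 55 years.

≈ 55 years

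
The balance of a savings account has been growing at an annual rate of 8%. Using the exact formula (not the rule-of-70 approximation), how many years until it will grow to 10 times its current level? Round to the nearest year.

30 years

t = ln(10) / ln(1 + 0.08) = 2.3026 / 0.076961 ≈ 29.92.
≈ 30 years.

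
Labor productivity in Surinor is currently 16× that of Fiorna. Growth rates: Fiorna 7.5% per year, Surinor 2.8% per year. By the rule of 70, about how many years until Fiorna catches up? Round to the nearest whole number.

Fiorna gains on Surinor at 7.5% − 2.8% = 4.7 points a year.
At that relative rate the gap halves every 70/4.7 ≈ 14.89 years.
A 16× gap closes after 4 halvings: 4 × 14.89 ≈ 60 years.

approximately 60 years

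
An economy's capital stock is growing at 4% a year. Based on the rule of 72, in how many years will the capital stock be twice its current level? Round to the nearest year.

about 18 years

72/4 ≈ 18.00, so it doubles roughly every 18 years.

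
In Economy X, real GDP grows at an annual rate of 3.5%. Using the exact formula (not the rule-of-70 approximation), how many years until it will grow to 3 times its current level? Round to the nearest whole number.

32 years

t = ln(3) / ln(1 + 0.035) = 1.0986 / 0.034401 ≈ 31.94.
≈ 32 years.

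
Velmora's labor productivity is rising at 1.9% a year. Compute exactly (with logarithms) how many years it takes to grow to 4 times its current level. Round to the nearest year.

t = ln(4) / ln(1 + 0.019) = 1.3863 / 0.018822 ≈ 73.65.
≈ 74 years.

74 years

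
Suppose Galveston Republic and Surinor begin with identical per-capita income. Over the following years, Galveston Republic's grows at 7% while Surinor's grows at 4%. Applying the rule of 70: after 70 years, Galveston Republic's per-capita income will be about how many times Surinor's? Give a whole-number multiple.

approximately 8 times

Galveston Republic pulls ahead at 3 pp per year, so the ratio doubles every 70/3 ≈ 23.33 years.
In 70 years that's 3.00 doublings: 2^3.00 ≈ 8.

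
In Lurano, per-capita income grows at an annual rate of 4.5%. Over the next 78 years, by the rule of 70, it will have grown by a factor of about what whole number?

around 32 times

At 4.5% one doubling takes ≈ 15.56 years; 78 years is 5 of them, so ×32.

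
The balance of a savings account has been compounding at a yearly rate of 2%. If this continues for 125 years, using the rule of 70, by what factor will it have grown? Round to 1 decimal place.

11.9 times

Doubles every ≈ 35.00 years (70/2).
125 years is 3.57 doublings; 2^3.57 ≈ 11.9×.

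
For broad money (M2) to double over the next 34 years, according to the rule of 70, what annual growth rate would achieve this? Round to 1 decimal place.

roughly 2.1%

70 / 34 ≈ 2.06, so about 2.1% a year.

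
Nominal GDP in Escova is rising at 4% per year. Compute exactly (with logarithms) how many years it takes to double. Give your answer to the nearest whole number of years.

18 years

t = ln(2) / ln(1 + 0.04) = 0.6931 / 0.039221 ≈ 17.67.
≈ 18 years.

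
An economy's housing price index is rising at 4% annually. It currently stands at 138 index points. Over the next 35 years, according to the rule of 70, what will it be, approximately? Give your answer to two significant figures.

Doubling time ≈ 70/4 = 17.50 years.
35 years is 35/17.50 ≈ 2.00 doublings, a factor of 2^2.00 ≈ 4.00.
138 × 4.00 ≈ 550 index points.

≈ 550 index points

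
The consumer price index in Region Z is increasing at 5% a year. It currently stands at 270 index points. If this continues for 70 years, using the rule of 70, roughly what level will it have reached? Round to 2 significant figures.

Doubling time ≈ 70/5 = 14.00 years.
70 years is 70/14.00 ≈ 5.00 doublings, a factor of 2^5.00 ≈ 32.00.
270 × 32.00 ≈ 8600 index points.

8600 index points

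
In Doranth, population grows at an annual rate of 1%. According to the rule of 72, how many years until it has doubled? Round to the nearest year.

approximately 72 years

At 1%, doubling takes about 72/1 = 72.00 years.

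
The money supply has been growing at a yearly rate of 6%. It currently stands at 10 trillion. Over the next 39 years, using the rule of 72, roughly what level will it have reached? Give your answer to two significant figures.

It doubles every 72/6 ≈ 12.00 years, so 39 years is 3.25 doublings.
2^3.25 ≈ 9.51; 10 × 9.51 ≈ 95 trillion.

95 trillion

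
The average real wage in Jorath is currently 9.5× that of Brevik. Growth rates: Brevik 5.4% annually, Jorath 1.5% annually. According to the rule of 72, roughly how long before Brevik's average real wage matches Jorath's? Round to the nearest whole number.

The growth-rate gap is 5.4% − 1.5% = 3.9 percentage points.
So the ratio between them halves every 72/3.9 ≈ 18.46 years.
A 9.5× gap takes log₂(9.5) ≈ 3.25 halvings to close: 3.25 × 18.46 ≈ 60 years.

roughly 60 years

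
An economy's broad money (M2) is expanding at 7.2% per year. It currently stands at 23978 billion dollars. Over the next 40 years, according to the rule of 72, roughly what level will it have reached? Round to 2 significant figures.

It doubles every 72/7.2 ≈ 10.00 years, so 40 years is 4.00 doublings.
2^4.00 ≈ 16.00; 23978 × 16.00 ≈ 380000 billion dollars.

around 380000 billion dollars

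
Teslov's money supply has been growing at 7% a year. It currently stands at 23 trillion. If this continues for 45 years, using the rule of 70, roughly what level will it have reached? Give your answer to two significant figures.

Doubling time ≈ 70/7 = 10.00 years.
45 years is 45/10.00 ≈ 4.50 doublings, a factor of 2^4.50 ≈ 22.63.
23 × 22.63 ≈ 520 trillion.

approximately 520 trillion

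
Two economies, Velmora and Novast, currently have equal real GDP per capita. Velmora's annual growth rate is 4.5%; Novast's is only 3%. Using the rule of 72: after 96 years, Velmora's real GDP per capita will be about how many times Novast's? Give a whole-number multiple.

roughly 4 times

Velmora pulls ahead at 1.5 pp per year, so the ratio doubles every 72/1.5 ≈ 48.00 years.
In 96 years that's 2.00 doublings: 2^2.00 ≈ 4.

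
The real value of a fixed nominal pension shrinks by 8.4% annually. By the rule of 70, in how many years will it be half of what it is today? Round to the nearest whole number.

approximately 8 years

Halving time ≈ 70 / 8.4 = 8.33 → 8 years.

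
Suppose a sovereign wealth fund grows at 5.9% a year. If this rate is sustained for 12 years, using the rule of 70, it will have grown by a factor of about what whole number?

70/5.9 ≈ 11.86 years per doubling.
12 years fits 1 doubling: 2^1 = 2.

around 2 times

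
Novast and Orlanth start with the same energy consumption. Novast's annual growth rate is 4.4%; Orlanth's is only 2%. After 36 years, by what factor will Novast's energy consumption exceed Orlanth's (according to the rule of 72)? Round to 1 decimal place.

Novast pulls ahead at 2.4 pp per year, so the ratio doubles every 72/2.4 ≈ 30.00 years.
In 36 years that's 1.20 doublings: 2^1.20 ≈ 2.3.

2.3 times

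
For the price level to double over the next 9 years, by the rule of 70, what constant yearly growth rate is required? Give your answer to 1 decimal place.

70 / 9 ≈ 7.78, so about 7.8% per year.

roughly 7.8%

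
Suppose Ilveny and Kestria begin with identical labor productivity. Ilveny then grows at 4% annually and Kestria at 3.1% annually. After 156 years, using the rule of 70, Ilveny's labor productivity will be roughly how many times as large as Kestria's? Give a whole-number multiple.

approximately 4 times

Ilveny pulls ahead at 0.9 pp per year, so the ratio doubles every 70/0.9 ≈ 77.78 years.
In 156 years that's 2.01 doublings: 2^2.01 ≈ 4.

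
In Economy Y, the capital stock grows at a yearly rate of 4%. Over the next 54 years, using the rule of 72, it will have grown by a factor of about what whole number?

roughly 8 times

72/4 ≈ 18.00 years per doubling.
54 years fits 3 doublings: 2^3 = 8.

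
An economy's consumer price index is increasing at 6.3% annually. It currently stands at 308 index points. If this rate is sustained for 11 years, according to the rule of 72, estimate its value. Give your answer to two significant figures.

Doubling time ≈ 72/6.3 = 11.43 years.
11 years is 11/11.43 ≈ 0.96 doublings, a factor of 2^0.96 ≈ 1.95.
308 × 1.95 ≈ 600 index points.

about 600 index points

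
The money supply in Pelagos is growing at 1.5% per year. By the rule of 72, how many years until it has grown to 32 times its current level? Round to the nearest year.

≈ 240 years

One doubling takes 72/1.5 = 48.00 years.
32 = 2^5, so 5 doublings → 240 years.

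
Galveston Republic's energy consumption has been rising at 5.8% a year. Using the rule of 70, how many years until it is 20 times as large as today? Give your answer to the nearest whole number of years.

At 5.8% it doubles every 70/5.8 ≈ 12.07 years.
20× is log₂ 20 ≈ 4.32 doublings, so ≈ 4.32 × 12.07 = 52 years.

about 52 years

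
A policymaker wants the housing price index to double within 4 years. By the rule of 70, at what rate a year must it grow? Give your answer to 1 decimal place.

≈ 17.5%

70 / 4 ≈ 17.50, so about 17.5% a year.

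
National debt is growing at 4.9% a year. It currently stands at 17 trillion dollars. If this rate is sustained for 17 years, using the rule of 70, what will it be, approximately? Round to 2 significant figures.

Doubling time ≈ 70/4.9 = 14.29 years.
17 years is 17/14.29 ≈ 1.19 doublings, a factor of 2^1.19 ≈ 2.28.
17 × 2.28 ≈ 39 trillion dollars.

≈ 39 trillion dollars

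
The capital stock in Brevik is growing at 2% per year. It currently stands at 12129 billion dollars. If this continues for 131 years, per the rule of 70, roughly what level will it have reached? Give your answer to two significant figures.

It doubles every 70/2 ≈ 35.00 years, so 131 years is 3.74 doublings.
2^3.74 ≈ 13.36; 12129 × 13.36 ≈ 160000 billion dollars.

160000 billion dollars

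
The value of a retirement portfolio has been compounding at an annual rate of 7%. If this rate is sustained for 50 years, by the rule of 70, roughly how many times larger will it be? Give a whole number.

Doubling time ≈ 70/7 = 10.00 years.
50/10.00 ≈ 5 doublings, so about 2^5 = 32×.

32 times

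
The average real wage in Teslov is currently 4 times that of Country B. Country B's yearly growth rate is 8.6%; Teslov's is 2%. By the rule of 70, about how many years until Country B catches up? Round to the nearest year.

21 years

Country B gains on Teslov at 8.6% − 2% = 6.6 points a year.
At that relative rate the gap halves every 70/6.6 ≈ 10.61 years.
A 4 times gap closes after 2 halvings: 2 × 10.61 ≈ 21 years.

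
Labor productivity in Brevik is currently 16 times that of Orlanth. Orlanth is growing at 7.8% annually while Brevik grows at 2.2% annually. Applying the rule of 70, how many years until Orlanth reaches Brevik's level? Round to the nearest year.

What matters is the difference: 5.6 pp.
Rule of 70 on the gap: the ratio halves every 70/5.6 ≈ 12.50 years.
A 16 times gap closes after 4 halvings: 4 × 12.50 ≈ 50 years.

≈ 50 years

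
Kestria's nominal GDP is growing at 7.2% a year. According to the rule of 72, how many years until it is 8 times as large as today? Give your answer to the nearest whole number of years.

One doubling takes 72/7.2 = 10.00 years.
8× is 3 doublings, so 3 × 10.00 ≈ 30 years.

approximately 30 years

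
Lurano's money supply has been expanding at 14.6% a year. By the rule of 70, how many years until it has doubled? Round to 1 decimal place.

approximately 4.8 years

70/14.6 ≈ 4.79, so it doubles roughly every 4.8 years.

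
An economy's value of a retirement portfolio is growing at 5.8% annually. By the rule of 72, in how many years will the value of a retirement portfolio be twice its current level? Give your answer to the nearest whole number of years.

approximately 12 years

72/5.8 ≈ 12.41, so it doubles roughly every 12 years.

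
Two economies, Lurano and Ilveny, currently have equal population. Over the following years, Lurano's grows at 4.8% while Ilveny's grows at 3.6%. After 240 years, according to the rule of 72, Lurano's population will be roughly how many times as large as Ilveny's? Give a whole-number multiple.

Only the 1.2-point difference matters.
72/1.2 ≈ 60.00 years per doubling of the ratio; 240 years gives 4.00 doublings, so ≈ 16×.

approximately 16 times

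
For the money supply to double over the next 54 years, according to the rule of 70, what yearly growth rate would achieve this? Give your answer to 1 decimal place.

70 / 54 ≈ 1.30, so about 1.3% per year.

around 1.3% per year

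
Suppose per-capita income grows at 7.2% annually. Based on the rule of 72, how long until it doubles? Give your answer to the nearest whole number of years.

At 7.2%, doubling takes about 72/7.2 = 10.00 years.

approximately 10 years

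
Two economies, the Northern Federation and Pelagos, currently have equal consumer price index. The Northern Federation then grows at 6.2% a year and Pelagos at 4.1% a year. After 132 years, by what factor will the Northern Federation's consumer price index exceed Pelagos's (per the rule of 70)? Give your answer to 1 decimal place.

15.6 times

Rate gap = 6.2% − 4.1% = 2.1 points.
The ratio doubles every 70/2.1 ≈ 33.33 years.
132/33.33 ≈ 3.96 doublings → ratio ≈ 2^3.96 ≈ 15.6.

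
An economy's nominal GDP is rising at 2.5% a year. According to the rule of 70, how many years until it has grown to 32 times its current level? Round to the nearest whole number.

≈ 140 years

At 2.5% it doubles every 70/2.5 ≈ 28.00 years.
Getting to 32× needs 5 doublings: 5 × 28.00 ≈ 140 years.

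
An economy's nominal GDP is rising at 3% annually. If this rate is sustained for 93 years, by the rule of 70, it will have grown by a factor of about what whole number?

roughly 16 times

70/3 ≈ 23.33 years per doubling.
93 years fits 4 doublings: 2^4 = 16.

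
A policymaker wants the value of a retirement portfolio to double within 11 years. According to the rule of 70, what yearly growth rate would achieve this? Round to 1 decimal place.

about 6.4%

70 / 11 ≈ 6.36, so about 6.4% per year.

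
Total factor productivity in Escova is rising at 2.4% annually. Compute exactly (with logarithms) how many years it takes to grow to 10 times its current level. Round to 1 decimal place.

t = ln(10) / ln(1 + 0.024) = 2.3026 / 0.023717 ≈ 97.09.

97.1 years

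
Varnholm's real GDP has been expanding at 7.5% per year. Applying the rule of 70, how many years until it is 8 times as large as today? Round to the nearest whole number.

roughly 28 years

At 7.5% it doubles every 70/7.5 ≈ 9.33 years.
8 = 2^3, so 3 doublings → 28 years.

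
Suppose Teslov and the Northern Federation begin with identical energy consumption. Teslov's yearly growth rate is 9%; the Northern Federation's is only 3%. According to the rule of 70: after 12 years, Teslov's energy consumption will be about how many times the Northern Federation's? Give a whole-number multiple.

around 2 times

Teslov pulls ahead at 6 pp per year, so the ratio doubles every 70/6 ≈ 11.67 years.
In 12 years that's 1.03 doublings: 2^1.03 ≈ 2.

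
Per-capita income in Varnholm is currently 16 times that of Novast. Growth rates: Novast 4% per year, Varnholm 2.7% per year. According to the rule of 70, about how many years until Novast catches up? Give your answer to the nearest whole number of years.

The growth-rate gap is 4% − 2.7% = 1.3 percentage points.
So the ratio between them halves every 70/1.3 ≈ 53.85 years.
A 16 times gap closes after 4 halvings: 4 × 53.85 ≈ 215 years.

about 215 years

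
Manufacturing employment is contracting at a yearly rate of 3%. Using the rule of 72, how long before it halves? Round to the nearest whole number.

Falling at 3%, it halves about every 72/3 = 24.00 years.

24 years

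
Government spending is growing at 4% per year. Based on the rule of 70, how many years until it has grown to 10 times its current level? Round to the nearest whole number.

roughly 58 years

At 4% it doubles every 70/4 ≈ 17.50 years.
10× is log₂ 10 ≈ 3.32 doublings, so ≈ 3.32 × 17.50 = 58 years.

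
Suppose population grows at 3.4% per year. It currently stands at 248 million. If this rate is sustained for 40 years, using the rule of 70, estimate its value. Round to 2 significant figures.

around 950 million

Doubling time ≈ 70/3.4 = 20.59 years.
40 years is 40/20.59 ≈ 1.94 doublings, a factor of 2^1.94 ≈ 3.84.
248 × 3.84 ≈ 950 million.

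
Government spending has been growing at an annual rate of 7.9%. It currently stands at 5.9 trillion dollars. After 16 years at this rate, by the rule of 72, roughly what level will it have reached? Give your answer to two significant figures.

Doubling time ≈ 72/7.9 = 9.11 years.
16 years is 16/9.11 ≈ 1.76 doublings, a factor of 2^1.76 ≈ 3.39.
5.9 × 3.39 ≈ 20 trillion dollars.

about 20 trillion dollars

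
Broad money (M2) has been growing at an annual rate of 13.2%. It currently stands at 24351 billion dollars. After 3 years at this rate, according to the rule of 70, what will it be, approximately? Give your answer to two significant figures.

Doubling time ≈ 70/13.2 = 5.30 years.
3 years is 3/5.30 ≈ 0.57 doublings, a factor of 2^0.57 ≈ 1.48.
24351 × 1.48 ≈ 36000 billion dollars.

≈ 36000 billion dollars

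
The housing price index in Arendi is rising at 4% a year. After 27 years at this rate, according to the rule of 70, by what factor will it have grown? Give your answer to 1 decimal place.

Doubles every ≈ 17.50 years (70/4).
27 years is 1.54 doublings; 2^1.54 ≈ 2.9×.

around 2.9 times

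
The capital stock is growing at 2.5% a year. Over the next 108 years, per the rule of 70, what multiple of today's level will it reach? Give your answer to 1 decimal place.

Doubles every ≈ 28.00 years (70/2.5).
108 years is 3.86 doublings; 2^3.86 ≈ 14.5×.

around 14.5 times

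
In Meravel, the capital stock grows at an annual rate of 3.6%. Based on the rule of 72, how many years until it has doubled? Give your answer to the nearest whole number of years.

72/3.6 ≈ 20.00, so it doubles roughly every 20 years.

around 20 years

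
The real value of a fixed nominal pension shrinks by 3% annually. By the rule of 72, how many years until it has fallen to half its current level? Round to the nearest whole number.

roughly 24 years

Halving time ≈ 72 / 3 = 24.00 → 24 years.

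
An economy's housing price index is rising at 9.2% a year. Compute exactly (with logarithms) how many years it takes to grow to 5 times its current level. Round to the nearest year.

18 years

t = ln(5) / ln(1 + 0.092) = 1.6094 / 0.088011 ≈ 18.29.
≈ 18 years.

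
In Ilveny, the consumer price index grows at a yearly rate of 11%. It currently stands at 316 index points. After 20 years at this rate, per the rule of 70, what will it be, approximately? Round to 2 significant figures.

It doubles every 70/11 ≈ 6.36 years, so 20 years is 3.14 doublings.
2^3.14 ≈ 8.82; 316 × 8.82 ≈ 2800 index points.

approximately 2800 index points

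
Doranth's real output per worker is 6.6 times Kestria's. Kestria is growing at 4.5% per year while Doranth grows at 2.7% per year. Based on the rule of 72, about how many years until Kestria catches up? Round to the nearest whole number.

≈ 109 years

What matters is the difference: 1.8 pp.
Rule of 72 on the gap: the ratio halves every 72/1.8 ≈ 40.00 years.
A 6.6 times gap takes log₂(6.6) ≈ 2.72 halvings to close: 2.72 × 40.00 ≈ 109 years.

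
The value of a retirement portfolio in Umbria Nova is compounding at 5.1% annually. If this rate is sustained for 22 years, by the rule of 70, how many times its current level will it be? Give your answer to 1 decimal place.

≈ 3.0 times

Doubling time ≈ 70/5.1 = 13.73 years.
22 years / 13.73 ≈ 1.60 doublings → factor 2^1.60 ≈ 3.0.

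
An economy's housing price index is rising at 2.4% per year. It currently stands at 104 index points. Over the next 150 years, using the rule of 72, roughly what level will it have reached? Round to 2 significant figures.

It doubles every 72/2.4 ≈ 30.00 years, so 150 years is 5.00 doublings.
2^5.00 ≈ 32.00; 104 × 32.00 ≈ 3300 index points.

roughly 3300 index points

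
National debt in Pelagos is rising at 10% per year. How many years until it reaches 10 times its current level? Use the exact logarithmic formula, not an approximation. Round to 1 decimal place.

t = ln(10) / ln(1 + 0.1) = 2.3026 / 0.095310 ≈ 24.16.

24.2 years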